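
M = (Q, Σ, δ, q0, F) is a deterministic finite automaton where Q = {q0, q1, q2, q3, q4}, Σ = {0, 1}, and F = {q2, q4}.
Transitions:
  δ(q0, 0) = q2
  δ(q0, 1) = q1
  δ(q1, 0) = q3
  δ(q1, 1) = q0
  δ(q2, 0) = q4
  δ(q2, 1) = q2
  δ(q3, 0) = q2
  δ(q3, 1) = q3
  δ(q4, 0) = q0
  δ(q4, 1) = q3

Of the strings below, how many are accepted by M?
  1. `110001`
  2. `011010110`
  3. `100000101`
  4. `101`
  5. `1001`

2

`110001`: rejected
`011010110`: accepted
`100000101`: rejected
`101`: rejected
`1001`: accepted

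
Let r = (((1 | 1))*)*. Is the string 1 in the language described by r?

Split into 1 piece 1; each matches ((1|1))*.

yes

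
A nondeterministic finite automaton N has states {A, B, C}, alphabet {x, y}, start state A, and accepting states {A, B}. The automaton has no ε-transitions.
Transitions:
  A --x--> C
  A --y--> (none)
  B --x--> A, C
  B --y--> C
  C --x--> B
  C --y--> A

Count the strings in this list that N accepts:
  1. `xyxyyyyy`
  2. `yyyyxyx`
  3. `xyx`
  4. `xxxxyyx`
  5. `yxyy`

`xyxyyyyy`: rejected
`yyyyxyx`: rejected
`xyx`: rejected
`xxxxyyx`: rejected
`yxyy`: rejected

0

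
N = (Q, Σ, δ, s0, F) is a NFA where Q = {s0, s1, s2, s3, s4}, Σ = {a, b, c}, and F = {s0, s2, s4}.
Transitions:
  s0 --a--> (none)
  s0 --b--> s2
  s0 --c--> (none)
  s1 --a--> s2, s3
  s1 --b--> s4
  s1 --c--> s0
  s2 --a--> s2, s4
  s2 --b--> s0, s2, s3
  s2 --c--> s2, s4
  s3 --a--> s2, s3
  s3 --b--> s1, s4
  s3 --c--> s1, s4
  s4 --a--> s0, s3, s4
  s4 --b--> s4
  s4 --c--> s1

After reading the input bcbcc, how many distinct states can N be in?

Start: {s0}
read b: {s2}
read c: {s2, s4}
read b: {s0, s2, s3, s4}
read c: {s1, s2, s4}
read c: {s0, s1, s2, s4}
Final reachable set {s0, s1, s2, s4} has 4 states.

4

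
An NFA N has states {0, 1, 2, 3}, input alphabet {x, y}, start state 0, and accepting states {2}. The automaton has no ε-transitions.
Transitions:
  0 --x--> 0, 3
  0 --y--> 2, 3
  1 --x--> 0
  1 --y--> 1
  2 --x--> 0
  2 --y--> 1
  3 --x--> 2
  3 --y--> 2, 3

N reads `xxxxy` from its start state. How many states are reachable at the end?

Start: {0}
read x: {0, 3}
read x: {0, 2, 3}
read x: {0, 2, 3}
read x: {0, 2, 3}
read y: {1, 2, 3}
Final reachable set {1, 2, 3} has 3 states.

3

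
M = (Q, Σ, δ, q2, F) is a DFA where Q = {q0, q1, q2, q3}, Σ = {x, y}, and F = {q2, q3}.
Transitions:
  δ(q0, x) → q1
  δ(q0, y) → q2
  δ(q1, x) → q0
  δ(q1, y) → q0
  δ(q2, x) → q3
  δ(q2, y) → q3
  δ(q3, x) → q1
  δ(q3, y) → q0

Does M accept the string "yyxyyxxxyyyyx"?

q2 --y--> q3
q3 --y--> q0
q0 --x--> q1
q1 --y--> q0
q0 --y--> q2
q2 --x--> q3
q3 --x--> q1
q1 --x--> q0
q0 --y--> q2
q2 --y--> q3
q3 --y--> q0
q0 --y--> q2
q2 --x--> q3
End in state q3, which is an accepting state.

accepted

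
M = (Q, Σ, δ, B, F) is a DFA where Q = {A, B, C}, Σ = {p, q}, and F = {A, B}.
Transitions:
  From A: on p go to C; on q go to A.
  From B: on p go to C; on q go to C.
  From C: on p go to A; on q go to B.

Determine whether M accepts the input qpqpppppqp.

rejected

B --q--> C
C --p--> A
A --q--> A
A --p--> C
C --p--> A
A --p--> C
C --p--> A
A --p--> C
C --q--> B
B --p--> C
End in state C, which is not an accepting state.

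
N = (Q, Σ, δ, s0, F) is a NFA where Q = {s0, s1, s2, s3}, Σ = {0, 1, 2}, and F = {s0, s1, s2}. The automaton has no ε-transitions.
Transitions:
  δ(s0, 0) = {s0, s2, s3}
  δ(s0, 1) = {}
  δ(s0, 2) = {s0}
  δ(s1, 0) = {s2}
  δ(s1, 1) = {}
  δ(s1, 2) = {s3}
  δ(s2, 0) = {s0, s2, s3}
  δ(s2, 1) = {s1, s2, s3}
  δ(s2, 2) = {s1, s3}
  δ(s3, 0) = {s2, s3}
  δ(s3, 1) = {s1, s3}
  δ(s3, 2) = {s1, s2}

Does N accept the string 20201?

accepted

Start: {s0}
read 2: {s0}
read 0: {s0, s2, s3}
read 2: {s0, s1, s2, s3}
read 0: {s0, s2, s3}
read 1: {s1, s2, s3}
Reachable ∩ accepting = {s1, s2} — nonempty.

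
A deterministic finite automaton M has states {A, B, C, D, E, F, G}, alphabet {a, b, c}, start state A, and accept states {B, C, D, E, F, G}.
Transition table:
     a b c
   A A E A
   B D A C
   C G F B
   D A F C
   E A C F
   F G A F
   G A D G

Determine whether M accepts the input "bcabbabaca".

A --b--> E
E --c--> F
F --a--> G
G --b--> D
D --b--> F
F --a--> G
G --b--> D
D --a--> A
A --c--> A
A --a--> A
End in state A, which is not an accepting state.

rejected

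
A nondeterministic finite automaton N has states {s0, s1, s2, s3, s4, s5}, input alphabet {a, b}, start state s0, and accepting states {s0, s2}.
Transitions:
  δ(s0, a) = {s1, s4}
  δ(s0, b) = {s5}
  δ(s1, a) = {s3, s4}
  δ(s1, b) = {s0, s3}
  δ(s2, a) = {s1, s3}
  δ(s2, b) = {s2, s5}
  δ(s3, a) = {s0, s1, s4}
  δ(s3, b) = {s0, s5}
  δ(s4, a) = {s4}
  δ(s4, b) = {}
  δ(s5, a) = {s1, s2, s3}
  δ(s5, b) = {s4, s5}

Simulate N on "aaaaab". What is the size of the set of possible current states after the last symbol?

Start: {s0}
read a: {s1, s4}
read a: {s3, s4}
read a: {s0, s1, s4}
read a: {s1, s3, s4}
read a: {s0, s1, s3, s4}
read b: {s0, s3, s5}
Final reachable set {s0, s3, s5} has 3 states.

3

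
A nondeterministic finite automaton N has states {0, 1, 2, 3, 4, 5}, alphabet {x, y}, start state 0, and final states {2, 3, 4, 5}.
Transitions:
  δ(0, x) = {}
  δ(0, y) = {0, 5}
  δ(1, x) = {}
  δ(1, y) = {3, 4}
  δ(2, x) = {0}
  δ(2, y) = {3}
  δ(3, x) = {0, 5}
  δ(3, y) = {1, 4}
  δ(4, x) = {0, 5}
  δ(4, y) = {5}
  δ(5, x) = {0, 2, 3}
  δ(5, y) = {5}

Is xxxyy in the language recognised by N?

rejected

Start: {0}
read x: {}
The reachable set is empty and stays empty for the remaining 4 symbols.
Reachable ∩ accepting = {} — empty.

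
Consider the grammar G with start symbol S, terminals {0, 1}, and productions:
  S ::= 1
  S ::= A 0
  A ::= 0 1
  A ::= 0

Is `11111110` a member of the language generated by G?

no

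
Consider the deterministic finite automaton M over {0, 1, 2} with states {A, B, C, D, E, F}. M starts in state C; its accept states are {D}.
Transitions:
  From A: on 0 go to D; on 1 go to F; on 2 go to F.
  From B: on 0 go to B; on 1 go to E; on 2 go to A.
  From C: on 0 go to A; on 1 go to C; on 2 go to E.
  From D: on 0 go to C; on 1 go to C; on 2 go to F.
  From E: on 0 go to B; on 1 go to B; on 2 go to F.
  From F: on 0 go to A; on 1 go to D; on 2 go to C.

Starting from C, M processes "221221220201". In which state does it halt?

F

C --2--> E
E --2--> F
F --1--> D
D --2--> F
F --2--> C
C --1--> C
C --2--> E
E --2--> F
F --0--> A
A --2--> F
F --0--> A
A --1--> F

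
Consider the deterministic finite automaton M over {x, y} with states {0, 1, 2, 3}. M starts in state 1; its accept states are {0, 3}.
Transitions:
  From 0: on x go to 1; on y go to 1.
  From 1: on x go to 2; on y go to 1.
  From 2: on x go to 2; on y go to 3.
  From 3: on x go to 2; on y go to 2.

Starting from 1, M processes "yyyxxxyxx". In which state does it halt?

1 --y--> 1
1 --y--> 1
1 --y--> 1
1 --x--> 2
2 --x--> 2
2 --x--> 2
2 --y--> 3
3 --x--> 2
2 --x--> 2

2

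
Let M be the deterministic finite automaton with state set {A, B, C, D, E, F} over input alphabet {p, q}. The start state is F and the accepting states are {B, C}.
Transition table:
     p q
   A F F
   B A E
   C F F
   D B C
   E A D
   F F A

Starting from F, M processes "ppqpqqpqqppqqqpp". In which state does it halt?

F

F --p--> F
F --p--> F
F --q--> A
A --p--> F
F --q--> A
A --q--> F
F --p--> F
F --q--> A
A --q--> F
F --p--> F
F --p--> F
F --q--> A
A --q--> F
F --q--> A
A --p--> F
F --p--> F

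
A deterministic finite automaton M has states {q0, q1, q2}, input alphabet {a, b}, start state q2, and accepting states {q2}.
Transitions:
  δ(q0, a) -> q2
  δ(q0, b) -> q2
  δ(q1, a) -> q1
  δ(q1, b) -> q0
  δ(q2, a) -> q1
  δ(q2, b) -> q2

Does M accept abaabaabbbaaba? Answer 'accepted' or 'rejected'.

accepted

q2 --a--> q1
q1 --b--> q0
q0 --a--> q2
q2 --a--> q1
q1 --b--> q0
q0 --a--> q2
q2 --a--> q1
q1 --b--> q0
q0 --b--> q2
q2 --b--> q2
q2 --a--> q1
q1 --a--> q1
q1 --b--> q0
q0 --a--> q2
End in state q2, which is an accepting state.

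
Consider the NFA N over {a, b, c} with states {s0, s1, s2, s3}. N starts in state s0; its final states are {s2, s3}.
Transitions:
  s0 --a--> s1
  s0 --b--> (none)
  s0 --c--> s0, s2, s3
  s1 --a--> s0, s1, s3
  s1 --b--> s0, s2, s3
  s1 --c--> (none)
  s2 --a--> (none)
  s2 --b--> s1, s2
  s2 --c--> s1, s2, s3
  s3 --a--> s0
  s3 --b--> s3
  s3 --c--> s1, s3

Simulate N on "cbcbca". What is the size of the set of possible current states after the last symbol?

Start: {s0}
read c: {s0, s2, s3}
read b: {s1, s2, s3}
read c: {s1, s2, s3}
read b: {s0, s1, s2, s3}
read c: {s0, s1, s2, s3}
read a: {s0, s1, s3}
Final reachable set {s0, s1, s3} has 3 states.

3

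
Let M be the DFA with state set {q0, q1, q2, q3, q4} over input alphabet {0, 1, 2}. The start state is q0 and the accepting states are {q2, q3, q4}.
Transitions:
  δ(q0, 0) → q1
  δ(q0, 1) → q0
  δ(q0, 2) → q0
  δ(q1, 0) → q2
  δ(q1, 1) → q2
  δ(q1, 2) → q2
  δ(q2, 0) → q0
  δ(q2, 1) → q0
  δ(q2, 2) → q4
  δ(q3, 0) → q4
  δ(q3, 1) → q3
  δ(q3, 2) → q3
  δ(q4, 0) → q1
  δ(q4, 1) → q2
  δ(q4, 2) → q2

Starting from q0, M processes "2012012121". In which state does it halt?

q0 --2--> q0
q0 --0--> q1
q1 --1--> q2
q2 --2--> q4
q4 --0--> q1
q1 --1--> q2
q2 --2--> q4
q4 --1--> q2
q2 --2--> q4
q4 --1--> q2

q2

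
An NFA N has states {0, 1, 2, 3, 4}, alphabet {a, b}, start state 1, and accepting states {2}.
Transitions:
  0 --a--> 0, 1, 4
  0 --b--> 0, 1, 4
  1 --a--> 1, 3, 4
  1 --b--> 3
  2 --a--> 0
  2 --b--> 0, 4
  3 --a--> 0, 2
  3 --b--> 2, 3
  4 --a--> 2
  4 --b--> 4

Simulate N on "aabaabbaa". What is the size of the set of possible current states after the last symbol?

5

Start: {1}
read a: {1, 3, 4}
read a: {0, 1, 2, 3, 4}
read b: {0, 1, 2, 3, 4}
read a: {0, 1, 2, 3, 4}
read a: {0, 1, 2, 3, 4}
read b: {0, 1, 2, 3, 4}
read b: {0, 1, 2, 3, 4}
read a: {0, 1, 2, 3, 4}
read a: {0, 1, 2, 3, 4}
Final reachable set {0, 1, 2, 3, 4} has 5 states.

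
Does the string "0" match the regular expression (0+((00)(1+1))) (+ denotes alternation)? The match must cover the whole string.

yes

The left alternative 0 matches 0.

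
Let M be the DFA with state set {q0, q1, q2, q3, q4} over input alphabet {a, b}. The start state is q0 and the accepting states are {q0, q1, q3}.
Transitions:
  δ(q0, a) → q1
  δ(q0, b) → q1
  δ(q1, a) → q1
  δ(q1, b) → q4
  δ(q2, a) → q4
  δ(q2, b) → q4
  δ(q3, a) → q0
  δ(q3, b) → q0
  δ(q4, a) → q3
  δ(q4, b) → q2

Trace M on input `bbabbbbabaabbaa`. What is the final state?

q0 --b--> q1
q1 --b--> q4
q4 --a--> q3
q3 --b--> q0
q0 --b--> q1
q1 --b--> q4
q4 --b--> q2
q2 --a--> q4
q4 --b--> q2
q2 --a--> q4
q4 --a--> q3
q3 --b--> q0
q0 --b--> q1
q1 --a--> q1
q1 --a--> q1

q1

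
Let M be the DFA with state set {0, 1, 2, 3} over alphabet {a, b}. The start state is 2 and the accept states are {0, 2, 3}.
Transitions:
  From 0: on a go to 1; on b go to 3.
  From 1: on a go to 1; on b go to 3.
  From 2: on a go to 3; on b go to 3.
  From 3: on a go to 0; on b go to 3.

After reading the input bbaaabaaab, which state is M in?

3

2 --b--> 3
3 --b--> 3
3 --a--> 0
0 --a--> 1
1 --a--> 1
1 --b--> 3
3 --a--> 0
0 --a--> 1
1 --a--> 1
1 --b--> 3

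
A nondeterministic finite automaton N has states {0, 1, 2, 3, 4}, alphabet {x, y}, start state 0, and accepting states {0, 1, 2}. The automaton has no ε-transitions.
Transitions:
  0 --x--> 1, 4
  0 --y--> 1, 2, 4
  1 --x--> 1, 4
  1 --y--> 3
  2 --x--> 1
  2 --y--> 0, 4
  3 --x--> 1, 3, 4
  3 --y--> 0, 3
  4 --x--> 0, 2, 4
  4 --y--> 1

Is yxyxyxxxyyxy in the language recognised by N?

Start: {0}
read y: {1, 2, 4}
read x: {0, 1, 2, 4}
read y: {0, 1, 2, 3, 4}
read x: {0, 1, 2, 3, 4}
read y: {0, 1, 2, 3, 4}
read x: {0, 1, 2, 3, 4}
read x: {0, 1, 2, 3, 4}
read x: {0, 1, 2, 3, 4}
read y: {0, 1, 2, 3, 4}
read y: {0, 1, 2, 3, 4}
read x: {0, 1, 2, 3, 4}
read y: {0, 1, 2, 3, 4}
Reachable ∩ accepting = {0, 1, 2} — nonempty.

accepted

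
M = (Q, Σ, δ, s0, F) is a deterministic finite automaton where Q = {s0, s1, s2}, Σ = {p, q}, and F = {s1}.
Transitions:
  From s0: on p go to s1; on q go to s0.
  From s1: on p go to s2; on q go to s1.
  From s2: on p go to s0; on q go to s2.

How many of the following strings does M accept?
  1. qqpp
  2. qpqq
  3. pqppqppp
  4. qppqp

qqpp: rejected
qpqq: accepted
pqppqppp: rejected
qppqp: rejected

1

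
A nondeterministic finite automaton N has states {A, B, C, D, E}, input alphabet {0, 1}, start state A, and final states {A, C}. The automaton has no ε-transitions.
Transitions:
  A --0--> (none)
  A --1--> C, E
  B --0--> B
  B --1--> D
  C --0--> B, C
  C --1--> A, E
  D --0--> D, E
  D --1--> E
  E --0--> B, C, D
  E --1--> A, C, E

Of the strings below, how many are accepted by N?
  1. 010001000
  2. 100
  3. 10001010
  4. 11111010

3

010001000: rejected
100: accepted
10001010: accepted
11111010: accepted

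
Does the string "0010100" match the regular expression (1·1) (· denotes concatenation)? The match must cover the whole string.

no

No split of 0010100 into u·v has 1 matching u and 1 matching v.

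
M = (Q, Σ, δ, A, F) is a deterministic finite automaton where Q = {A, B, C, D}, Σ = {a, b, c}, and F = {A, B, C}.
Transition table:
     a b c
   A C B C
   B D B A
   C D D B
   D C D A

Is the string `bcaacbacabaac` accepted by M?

accepted

A --b--> B
B --c--> A
A --a--> C
C --a--> D
D --c--> A
A --b--> B
B --a--> D
D --c--> A
A --a--> C
C --b--> D
D --a--> C
C --a--> D
D --c--> A
End in state A, which is an accepting state.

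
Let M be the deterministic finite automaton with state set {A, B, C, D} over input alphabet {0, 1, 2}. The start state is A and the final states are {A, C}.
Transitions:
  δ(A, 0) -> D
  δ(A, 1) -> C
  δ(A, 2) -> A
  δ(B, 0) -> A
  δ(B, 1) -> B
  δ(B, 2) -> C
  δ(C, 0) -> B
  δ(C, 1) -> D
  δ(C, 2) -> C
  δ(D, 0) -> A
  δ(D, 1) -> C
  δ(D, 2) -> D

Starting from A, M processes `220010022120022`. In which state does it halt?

A

A --2--> A
A --2--> A
A --0--> D
D --0--> A
A --1--> C
C --0--> B
B --0--> A
A --2--> A
A --2--> A
A --1--> C
C --2--> C
C --0--> B
B --0--> A
A --2--> A
A --2--> A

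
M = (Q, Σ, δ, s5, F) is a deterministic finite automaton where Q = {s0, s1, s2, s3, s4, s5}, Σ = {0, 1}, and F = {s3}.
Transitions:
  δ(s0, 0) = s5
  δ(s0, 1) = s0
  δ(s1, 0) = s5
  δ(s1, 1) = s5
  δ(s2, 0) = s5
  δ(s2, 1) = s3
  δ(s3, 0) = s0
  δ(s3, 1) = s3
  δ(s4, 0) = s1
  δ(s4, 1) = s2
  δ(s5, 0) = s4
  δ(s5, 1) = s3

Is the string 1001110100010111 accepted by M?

s5 --1--> s3
s3 --0--> s0
s0 --0--> s5
s5 --1--> s3
s3 --1--> s3
s3 --1--> s3
s3 --0--> s0
s0 --1--> s0
s0 --0--> s5
s5 --0--> s4
s4 --0--> s1
s1 --1--> s5
s5 --0--> s4
s4 --1--> s2
s2 --1--> s3
s3 --1--> s3
End in state s3, which is an accepting state.

accepted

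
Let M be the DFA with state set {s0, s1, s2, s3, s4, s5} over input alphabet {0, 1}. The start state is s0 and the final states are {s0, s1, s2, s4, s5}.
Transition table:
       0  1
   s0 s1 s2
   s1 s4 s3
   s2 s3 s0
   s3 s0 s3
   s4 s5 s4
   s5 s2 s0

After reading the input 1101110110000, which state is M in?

s2

s0 --1--> s2
s2 --1--> s0
s0 --0--> s1
s1 --1--> s3
s3 --1--> s3
s3 --1--> s3
s3 --0--> s0
s0 --1--> s2
s2 --1--> s0
s0 --0--> s1
s1 --0--> s4
s4 --0--> s5
s5 --0--> s2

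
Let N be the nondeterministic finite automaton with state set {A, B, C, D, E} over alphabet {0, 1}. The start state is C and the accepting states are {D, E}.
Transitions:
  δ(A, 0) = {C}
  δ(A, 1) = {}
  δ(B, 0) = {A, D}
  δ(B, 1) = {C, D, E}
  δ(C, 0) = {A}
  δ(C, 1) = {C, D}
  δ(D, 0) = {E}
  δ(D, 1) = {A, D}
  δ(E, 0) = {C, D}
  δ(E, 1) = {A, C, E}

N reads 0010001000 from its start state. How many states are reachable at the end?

3

Start: {C}
read 0: {A}
read 0: {C}
read 1: {C, D}
read 0: {A, E}
read 0: {C, D}
read 0: {A, E}
read 1: {A, C, E}
read 0: {A, C, D}
read 0: {A, C, E}
read 0: {A, C, D}
Final reachable set {A, C, D} has 3 states.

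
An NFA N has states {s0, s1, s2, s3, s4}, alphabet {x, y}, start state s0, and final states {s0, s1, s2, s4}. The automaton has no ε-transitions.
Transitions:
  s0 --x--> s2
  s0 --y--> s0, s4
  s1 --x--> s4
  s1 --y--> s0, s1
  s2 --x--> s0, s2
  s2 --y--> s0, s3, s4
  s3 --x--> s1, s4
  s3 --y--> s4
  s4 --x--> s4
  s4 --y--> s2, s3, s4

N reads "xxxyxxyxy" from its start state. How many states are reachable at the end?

5

Start: {s0}
read x: {s2}
read x: {s0, s2}
read x: {s0, s2}
read y: {s0, s3, s4}
read x: {s1, s2, s4}
read x: {s0, s2, s4}
read y: {s0, s2, s3, s4}
read x: {s0, s1, s2, s4}
read y: {s0, s1, s2, s3, s4}
Final reachable set {s0, s1, s2, s3, s4} has 5 states.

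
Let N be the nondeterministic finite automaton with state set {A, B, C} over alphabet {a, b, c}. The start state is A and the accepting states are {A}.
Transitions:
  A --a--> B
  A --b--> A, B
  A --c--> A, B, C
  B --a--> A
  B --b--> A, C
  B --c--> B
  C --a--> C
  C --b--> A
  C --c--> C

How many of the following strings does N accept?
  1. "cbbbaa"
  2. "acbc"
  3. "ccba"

"cbbbaa": accepted
"acbc": accepted
"ccba": accepted

3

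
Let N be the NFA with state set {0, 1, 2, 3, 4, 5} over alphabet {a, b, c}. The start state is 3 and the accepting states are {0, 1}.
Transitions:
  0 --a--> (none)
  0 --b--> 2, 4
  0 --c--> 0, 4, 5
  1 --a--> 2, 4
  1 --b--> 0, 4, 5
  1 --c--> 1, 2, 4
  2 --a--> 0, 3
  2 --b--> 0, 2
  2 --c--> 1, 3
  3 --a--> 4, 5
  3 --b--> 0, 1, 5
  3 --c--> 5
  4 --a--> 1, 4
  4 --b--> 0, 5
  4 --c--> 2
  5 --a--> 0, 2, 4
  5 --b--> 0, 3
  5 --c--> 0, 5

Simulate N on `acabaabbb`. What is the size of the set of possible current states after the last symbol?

6

Start: {3}
read a: {4, 5}
read c: {0, 2, 5}
read a: {0, 2, 3, 4}
read b: {0, 1, 2, 4, 5}
read a: {0, 1, 2, 3, 4}
read a: {0, 1, 2, 3, 4, 5}
read b: {0, 1, 2, 3, 4, 5}
read b: {0, 1, 2, 3, 4, 5}
read b: {0, 1, 2, 3, 4, 5}
Final reachable set {0, 1, 2, 3, 4, 5} has 6 states.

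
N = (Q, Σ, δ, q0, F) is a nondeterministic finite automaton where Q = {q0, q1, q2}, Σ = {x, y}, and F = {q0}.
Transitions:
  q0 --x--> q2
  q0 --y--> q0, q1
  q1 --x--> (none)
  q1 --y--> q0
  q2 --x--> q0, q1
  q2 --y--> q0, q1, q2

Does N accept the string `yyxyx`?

Start: {q0}
read y: {q0, q1}
read y: {q0, q1}
read x: {q2}
read y: {q0, q1, q2}
read x: {q0, q1, q2}
Reachable ∩ accepting = {q0} — nonempty.

accepted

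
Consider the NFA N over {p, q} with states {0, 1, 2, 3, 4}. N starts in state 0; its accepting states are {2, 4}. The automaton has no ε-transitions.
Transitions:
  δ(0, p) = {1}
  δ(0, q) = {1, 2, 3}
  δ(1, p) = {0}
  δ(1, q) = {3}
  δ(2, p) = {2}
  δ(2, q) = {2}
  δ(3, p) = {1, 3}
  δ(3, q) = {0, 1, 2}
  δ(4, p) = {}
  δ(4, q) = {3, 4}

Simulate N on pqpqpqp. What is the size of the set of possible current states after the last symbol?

4

Start: {0}
read p: {1}
read q: {3}
read p: {1, 3}
read q: {0, 1, 2, 3}
read p: {0, 1, 2, 3}
read q: {0, 1, 2, 3}
read p: {0, 1, 2, 3}
Final reachable set {0, 1, 2, 3} has 4 states.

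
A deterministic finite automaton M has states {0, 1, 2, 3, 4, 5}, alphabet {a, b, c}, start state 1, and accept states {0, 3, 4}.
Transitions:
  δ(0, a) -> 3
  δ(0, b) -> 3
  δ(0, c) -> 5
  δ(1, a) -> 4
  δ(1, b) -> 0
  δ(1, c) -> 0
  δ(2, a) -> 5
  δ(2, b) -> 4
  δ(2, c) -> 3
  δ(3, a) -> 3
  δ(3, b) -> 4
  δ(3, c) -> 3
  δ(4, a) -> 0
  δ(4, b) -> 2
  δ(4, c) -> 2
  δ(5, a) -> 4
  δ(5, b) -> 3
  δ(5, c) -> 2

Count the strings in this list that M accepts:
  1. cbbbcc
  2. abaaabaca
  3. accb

cbbbcc: accepted
abaaabaca: accepted
accb: accepted

3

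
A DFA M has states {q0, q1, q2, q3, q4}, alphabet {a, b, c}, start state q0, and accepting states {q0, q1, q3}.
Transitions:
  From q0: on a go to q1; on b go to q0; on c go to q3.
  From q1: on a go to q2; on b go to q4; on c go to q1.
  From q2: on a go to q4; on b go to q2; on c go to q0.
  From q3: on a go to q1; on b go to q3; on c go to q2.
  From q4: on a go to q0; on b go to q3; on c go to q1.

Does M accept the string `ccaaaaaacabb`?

accepted

q0 --c--> q3
q3 --c--> q2
q2 --a--> q4
q4 --a--> q0
q0 --a--> q1
q1 --a--> q2
q2 --a--> q4
q4 --a--> q0
q0 --c--> q3
q3 --a--> q1
q1 --b--> q4
q4 --b--> q3
End in state q3, which is an accepting state.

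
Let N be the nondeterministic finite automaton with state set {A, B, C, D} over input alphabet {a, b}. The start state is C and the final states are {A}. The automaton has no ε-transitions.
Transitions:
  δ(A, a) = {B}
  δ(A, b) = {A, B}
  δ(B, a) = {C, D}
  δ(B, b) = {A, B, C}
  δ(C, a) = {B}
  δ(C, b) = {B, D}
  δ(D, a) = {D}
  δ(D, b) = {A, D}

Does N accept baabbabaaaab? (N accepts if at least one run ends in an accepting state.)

accepted

Start: {C}
read b: {B, D}
read a: {C, D}
read a: {B, D}
read b: {A, B, C, D}
read b: {A, B, C, D}
read a: {B, C, D}
read b: {A, B, C, D}
read a: {B, C, D}
read a: {B, C, D}
read a: {B, C, D}
read a: {B, C, D}
read b: {A, B, C, D}
Reachable ∩ accepting = {A} — nonempty.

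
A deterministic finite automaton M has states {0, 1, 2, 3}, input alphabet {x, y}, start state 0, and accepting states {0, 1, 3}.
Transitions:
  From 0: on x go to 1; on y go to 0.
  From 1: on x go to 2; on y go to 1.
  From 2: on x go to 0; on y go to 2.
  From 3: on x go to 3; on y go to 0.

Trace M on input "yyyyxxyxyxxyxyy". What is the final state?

0

0 --y--> 0
0 --y--> 0
0 --y--> 0
0 --y--> 0
0 --x--> 1
1 --x--> 2
2 --y--> 2
2 --x--> 0
0 --y--> 0
0 --x--> 1
1 --x--> 2
2 --y--> 2
2 --x--> 0
0 --y--> 0
0 --y--> 0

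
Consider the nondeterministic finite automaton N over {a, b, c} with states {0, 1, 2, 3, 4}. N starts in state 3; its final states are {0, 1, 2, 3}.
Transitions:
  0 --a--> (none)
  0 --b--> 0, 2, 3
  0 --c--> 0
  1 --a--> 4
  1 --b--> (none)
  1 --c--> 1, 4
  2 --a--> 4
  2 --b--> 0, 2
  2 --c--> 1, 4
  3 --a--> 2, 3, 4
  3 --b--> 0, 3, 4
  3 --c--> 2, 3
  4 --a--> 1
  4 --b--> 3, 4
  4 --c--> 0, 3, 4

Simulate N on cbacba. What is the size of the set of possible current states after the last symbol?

Start: {3}
read c: {2, 3}
read b: {0, 2, 3, 4}
read a: {1, 2, 3, 4}
read c: {0, 1, 2, 3, 4}
read b: {0, 2, 3, 4}
read a: {1, 2, 3, 4}
Final reachable set {1, 2, 3, 4} has 4 states.

4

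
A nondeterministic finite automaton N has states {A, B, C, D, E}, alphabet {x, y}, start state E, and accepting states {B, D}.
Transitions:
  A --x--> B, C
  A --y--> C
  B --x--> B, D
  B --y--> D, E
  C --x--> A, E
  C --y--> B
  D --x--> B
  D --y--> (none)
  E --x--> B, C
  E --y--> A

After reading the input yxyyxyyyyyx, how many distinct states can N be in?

3

Start: {E}
read y: {A}
read x: {B, C}
read y: {B, D, E}
read y: {A, D, E}
read x: {B, C}
read y: {B, D, E}
read y: {A, D, E}
read y: {A, C}
read y: {B, C}
read y: {B, D, E}
read x: {B, C, D}
Final reachable set {B, C, D} has 3 states.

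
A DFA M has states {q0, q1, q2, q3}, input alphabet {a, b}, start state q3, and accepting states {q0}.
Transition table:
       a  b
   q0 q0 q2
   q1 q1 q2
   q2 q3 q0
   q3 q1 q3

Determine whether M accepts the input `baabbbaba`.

q3 --b--> q3
q3 --a--> q1
q1 --a--> q1
q1 --b--> q2
q2 --b--> q0
q0 --b--> q2
q2 --a--> q3
q3 --b--> q3
q3 --a--> q1
End in state q1, which is not an accepting state.

rejected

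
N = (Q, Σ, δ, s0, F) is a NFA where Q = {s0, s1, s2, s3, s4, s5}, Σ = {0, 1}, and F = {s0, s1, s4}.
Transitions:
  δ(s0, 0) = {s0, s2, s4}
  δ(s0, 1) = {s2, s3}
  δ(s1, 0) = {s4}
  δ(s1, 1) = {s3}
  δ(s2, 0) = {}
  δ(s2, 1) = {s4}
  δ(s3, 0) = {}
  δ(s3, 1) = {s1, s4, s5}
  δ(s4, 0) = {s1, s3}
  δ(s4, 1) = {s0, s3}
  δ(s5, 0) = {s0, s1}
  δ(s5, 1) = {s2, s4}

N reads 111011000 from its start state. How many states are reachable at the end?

5

Start: {s0}
read 1: {s2, s3}
read 1: {s1, s4, s5}
read 1: {s0, s2, s3, s4}
read 0: {s0, s1, s2, s3, s4}
read 1: {s0, s1, s2, s3, s4, s5}
read 1: {s0, s1, s2, s3, s4, s5}
read 0: {s0, s1, s2, s3, s4}
read 0: {s0, s1, s2, s3, s4}
read 0: {s0, s1, s2, s3, s4}
Final reachable set {s0, s1, s2, s3, s4} has 5 states.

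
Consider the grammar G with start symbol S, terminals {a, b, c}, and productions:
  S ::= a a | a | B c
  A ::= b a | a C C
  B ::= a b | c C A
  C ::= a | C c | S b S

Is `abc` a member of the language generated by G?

S ⇒ Bc ⇒ abc

yes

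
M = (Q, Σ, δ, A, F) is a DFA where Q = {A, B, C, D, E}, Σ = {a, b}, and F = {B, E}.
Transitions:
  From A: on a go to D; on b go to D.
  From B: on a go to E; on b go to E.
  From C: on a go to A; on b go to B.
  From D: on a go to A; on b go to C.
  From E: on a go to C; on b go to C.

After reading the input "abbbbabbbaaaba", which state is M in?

A

A --a--> D
D --b--> C
C --b--> B
B --b--> E
E --b--> C
C --a--> A
A --b--> D
D --b--> C
C --b--> B
B --a--> E
E --a--> C
C --a--> A
A --b--> D
D --a--> A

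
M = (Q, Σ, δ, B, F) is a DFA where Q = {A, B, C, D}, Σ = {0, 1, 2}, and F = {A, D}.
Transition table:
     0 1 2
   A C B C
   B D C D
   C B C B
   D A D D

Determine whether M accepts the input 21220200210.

accepted

B --2--> D
D --1--> D
D --2--> D
D --2--> D
D --0--> A
A --2--> C
C --0--> B
B --0--> D
D --2--> D
D --1--> D
D --0--> A
End in state A, which is an accepting state.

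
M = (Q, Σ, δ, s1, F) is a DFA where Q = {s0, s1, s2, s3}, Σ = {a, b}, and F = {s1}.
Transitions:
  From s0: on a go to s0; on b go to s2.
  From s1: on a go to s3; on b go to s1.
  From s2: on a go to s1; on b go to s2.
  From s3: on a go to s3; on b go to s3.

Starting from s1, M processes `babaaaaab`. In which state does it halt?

s1 --b--> s1
s1 --a--> s3
s3 --b--> s3
s3 --a--> s3
s3 --a--> s3
s3 --a--> s3
s3 --a--> s3
s3 --a--> s3
s3 --b--> s3

s3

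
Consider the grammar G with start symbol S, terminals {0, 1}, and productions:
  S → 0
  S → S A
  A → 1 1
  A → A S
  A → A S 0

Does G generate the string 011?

yes

S ⇒ SA ⇒ 0A ⇒ 011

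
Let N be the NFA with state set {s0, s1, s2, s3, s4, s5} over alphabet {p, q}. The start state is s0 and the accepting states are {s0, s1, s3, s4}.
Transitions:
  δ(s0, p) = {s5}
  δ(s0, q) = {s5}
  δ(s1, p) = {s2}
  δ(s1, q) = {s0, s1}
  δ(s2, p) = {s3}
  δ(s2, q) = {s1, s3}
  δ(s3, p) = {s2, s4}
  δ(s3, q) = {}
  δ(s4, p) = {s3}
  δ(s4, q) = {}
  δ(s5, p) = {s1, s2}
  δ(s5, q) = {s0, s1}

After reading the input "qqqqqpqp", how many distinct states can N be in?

Start: {s0}
read q: {s5}
read q: {s0, s1}
read q: {s0, s1, s5}
read q: {s0, s1, s5}
read q: {s0, s1, s5}
read p: {s1, s2, s5}
read q: {s0, s1, s3}
read p: {s2, s4, s5}
Final reachable set {s2, s4, s5} has 3 states.

3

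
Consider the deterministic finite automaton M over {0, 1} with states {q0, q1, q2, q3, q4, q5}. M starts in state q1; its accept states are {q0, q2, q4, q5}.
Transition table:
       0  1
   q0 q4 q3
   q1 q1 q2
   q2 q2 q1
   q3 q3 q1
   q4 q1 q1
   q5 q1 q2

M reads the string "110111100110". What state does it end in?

q1 --1--> q2
q2 --1--> q1
q1 --0--> q1
q1 --1--> q2
q2 --1--> q1
q1 --1--> q2
q2 --1--> q1
q1 --0--> q1
q1 --0--> q1
q1 --1--> q2
q2 --1--> q1
q1 --0--> q1

q1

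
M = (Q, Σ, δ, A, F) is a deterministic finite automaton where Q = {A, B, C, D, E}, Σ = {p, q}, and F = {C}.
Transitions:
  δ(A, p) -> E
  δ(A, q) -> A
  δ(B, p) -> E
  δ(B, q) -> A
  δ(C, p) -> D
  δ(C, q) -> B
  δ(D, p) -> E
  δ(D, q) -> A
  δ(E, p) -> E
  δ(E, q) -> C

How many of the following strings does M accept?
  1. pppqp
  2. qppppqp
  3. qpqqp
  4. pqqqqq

0

pppqp: rejected
qppppqp: rejected
qpqqp: rejected
pqqqqq: rejected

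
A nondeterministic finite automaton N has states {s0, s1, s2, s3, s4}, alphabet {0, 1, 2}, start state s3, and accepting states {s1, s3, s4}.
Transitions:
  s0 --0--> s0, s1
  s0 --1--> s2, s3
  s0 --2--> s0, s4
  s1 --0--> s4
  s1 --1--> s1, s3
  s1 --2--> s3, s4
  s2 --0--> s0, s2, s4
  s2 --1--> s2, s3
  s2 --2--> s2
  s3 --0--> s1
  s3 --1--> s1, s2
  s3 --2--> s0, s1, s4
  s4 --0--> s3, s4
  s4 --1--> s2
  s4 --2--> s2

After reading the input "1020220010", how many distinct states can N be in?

4

Start: {s3}
read 1: {s1, s2}
read 0: {s0, s2, s4}
read 2: {s0, s2, s4}
read 0: {s0, s1, s2, s3, s4}
read 2: {s0, s1, s2, s3, s4}
read 2: {s0, s1, s2, s3, s4}
read 0: {s0, s1, s2, s3, s4}
read 0: {s0, s1, s2, s3, s4}
read 1: {s1, s2, s3}
read 0: {s0, s1, s2, s4}
Final reachable set {s0, s1, s2, s4} has 4 states.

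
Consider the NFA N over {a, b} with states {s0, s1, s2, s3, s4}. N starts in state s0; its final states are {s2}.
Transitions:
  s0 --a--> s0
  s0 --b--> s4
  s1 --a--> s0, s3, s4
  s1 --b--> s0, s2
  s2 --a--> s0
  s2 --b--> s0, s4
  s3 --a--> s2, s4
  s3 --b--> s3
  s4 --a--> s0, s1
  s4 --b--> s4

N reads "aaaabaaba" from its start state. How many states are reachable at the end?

Start: {s0}
read a: {s0}
read a: {s0}
read a: {s0}
read a: {s0}
read b: {s4}
read a: {s0, s1}
read a: {s0, s3, s4}
read b: {s3, s4}
read a: {s0, s1, s2, s4}
Final reachable set {s0, s1, s2, s4} has 4 states.

4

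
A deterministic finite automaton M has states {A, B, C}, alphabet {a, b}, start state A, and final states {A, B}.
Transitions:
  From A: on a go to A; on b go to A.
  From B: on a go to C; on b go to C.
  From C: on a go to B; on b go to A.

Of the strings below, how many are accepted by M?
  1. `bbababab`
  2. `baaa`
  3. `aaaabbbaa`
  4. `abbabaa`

`bbababab`: accepted
`baaa`: accepted
`aaaabbbaa`: accepted
`abbabaa`: accepted

4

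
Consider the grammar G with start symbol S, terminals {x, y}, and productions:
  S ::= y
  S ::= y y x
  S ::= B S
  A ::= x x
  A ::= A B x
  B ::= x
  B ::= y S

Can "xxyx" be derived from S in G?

no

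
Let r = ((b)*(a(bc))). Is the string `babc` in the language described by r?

Split as b·abc: (b)* matches b and (a(bc)) matches abc.

yes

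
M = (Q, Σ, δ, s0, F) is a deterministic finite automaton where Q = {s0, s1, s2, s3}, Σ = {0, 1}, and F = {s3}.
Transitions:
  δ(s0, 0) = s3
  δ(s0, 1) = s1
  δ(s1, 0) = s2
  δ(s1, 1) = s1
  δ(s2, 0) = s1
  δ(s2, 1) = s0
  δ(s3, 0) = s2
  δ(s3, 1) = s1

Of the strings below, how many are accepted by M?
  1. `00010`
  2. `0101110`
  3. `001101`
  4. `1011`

`00010`: rejected
`0101110`: rejected
`001101`: rejected
`1011`: rejected

0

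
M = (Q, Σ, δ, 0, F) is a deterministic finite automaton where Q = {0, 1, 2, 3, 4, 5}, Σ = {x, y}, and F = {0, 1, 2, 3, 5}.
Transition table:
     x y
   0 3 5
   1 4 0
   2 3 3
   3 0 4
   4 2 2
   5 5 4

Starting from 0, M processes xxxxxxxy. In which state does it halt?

4

0 --x--> 3
3 --x--> 0
0 --x--> 3
3 --x--> 0
0 --x--> 3
3 --x--> 0
0 --x--> 3
3 --y--> 4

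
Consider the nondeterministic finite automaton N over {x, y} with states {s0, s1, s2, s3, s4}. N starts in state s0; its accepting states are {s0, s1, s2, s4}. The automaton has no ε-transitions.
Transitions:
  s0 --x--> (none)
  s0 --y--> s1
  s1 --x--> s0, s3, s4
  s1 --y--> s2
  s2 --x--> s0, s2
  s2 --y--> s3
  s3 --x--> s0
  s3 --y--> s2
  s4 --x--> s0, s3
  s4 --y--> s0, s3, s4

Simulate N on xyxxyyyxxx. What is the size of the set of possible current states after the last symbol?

0

Start: {s0}
read x: {}
The reachable set is empty and stays empty for the remaining 9 symbols.
Final reachable set {} has 0 states.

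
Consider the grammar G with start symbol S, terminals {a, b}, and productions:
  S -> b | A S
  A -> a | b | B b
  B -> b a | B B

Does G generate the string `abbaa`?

no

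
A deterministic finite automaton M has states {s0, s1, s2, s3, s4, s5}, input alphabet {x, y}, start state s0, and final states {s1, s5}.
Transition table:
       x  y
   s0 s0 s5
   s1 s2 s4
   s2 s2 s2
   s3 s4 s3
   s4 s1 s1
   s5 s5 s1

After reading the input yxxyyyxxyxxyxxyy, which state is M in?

s0 --y--> s5
s5 --x--> s5
s5 --x--> s5
s5 --y--> s1
s1 --y--> s4
s4 --y--> s1
s1 --x--> s2
s2 --x--> s2
s2 --y--> s2
s2 --x--> s2
s2 --x--> s2
s2 --y--> s2
s2 --x--> s2
s2 --x--> s2
s2 --y--> s2
s2 --y--> s2

s2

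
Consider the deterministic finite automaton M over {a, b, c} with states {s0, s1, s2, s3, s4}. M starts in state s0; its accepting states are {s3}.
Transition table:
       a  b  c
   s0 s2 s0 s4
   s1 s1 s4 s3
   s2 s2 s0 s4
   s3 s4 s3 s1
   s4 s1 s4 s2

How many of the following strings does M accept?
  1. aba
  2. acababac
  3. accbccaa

aba: rejected
acababac: accepted
accbccaa: rejected

1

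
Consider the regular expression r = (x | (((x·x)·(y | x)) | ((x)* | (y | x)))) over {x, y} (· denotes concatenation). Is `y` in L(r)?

yes

The right alternative (((x·x)·(y|x))|((x)*|(y|x))) matches y.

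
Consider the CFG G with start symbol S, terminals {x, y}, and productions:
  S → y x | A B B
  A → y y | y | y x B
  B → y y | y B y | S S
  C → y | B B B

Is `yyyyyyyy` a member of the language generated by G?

yes

S ⇒ ABB ⇒ yyBB ⇒ yyyyB ⇒ yyyyyBy ⇒ yyyyyyyy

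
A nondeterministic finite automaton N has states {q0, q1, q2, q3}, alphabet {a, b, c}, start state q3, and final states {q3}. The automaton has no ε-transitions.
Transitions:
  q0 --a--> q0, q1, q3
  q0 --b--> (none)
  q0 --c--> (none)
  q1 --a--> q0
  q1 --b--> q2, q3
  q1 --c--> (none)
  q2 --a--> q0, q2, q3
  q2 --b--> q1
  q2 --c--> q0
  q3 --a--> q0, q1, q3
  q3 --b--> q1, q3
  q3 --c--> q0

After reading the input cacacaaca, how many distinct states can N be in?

3

Start: {q3}
read c: {q0}
read a: {q0, q1, q3}
read c: {q0}
read a: {q0, q1, q3}
read c: {q0}
read a: {q0, q1, q3}
read a: {q0, q1, q3}
read c: {q0}
read a: {q0, q1, q3}
Final reachable set {q0, q1, q3} has 3 states.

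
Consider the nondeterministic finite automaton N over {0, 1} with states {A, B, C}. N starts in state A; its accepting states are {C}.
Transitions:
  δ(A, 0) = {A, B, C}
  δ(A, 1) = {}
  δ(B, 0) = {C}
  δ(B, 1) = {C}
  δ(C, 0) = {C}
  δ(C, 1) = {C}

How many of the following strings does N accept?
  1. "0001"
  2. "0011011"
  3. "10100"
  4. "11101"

2

"0001": accepted
"0011011": accepted
"10100": rejected
"11101": rejected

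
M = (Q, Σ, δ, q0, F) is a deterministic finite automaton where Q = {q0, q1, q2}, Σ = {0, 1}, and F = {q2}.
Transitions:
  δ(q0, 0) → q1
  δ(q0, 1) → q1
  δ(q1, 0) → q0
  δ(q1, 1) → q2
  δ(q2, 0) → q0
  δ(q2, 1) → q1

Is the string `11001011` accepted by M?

accepted

q0 --1--> q1
q1 --1--> q2
q2 --0--> q0
q0 --0--> q1
q1 --1--> q2
q2 --0--> q0
q0 --1--> q1
q1 --1--> q2
End in state q2, which is an accepting state.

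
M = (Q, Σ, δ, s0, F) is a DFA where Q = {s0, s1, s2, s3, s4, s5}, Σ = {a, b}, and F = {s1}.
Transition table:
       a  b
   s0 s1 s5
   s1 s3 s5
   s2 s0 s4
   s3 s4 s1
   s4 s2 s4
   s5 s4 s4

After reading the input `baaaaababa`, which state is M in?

s0 --b--> s5
s5 --a--> s4
s4 --a--> s2
s2 --a--> s0
s0 --a--> s1
s1 --a--> s3
s3 --b--> s1
s1 --a--> s3
s3 --b--> s1
s1 --a--> s3

s3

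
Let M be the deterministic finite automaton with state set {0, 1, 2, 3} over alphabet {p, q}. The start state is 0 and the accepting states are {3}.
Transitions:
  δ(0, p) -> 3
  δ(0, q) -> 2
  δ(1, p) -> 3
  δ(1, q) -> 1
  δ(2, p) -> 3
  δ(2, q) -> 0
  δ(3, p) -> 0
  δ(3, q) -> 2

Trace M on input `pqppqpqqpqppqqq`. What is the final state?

2

0 --p--> 3
3 --q--> 2
2 --p--> 3
3 --p--> 0
0 --q--> 2
2 --p--> 3
3 --q--> 2
2 --q--> 0
0 --p--> 3
3 --q--> 2
2 --p--> 3
3 --p--> 0
0 --q--> 2
2 --q--> 0
0 --q--> 2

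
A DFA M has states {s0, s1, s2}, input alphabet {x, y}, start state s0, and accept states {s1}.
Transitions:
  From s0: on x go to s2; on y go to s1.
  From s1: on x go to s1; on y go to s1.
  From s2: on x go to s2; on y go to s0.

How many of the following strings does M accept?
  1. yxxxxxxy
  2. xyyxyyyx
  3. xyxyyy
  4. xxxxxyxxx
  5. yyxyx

yxxxxxxy: accepted
xyyxyyyx: accepted
xyxyyy: accepted
xxxxxyxxx: rejected
yyxyx: accepted

4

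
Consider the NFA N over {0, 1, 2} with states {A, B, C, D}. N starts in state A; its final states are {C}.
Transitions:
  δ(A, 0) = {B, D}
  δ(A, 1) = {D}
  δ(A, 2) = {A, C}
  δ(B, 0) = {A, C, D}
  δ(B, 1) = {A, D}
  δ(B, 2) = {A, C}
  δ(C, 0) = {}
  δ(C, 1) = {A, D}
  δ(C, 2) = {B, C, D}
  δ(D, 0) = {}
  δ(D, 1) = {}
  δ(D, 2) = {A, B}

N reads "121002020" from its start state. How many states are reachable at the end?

Start: {A}
read 1: {D}
read 2: {A, B}
read 1: {A, D}
read 0: {B, D}
read 0: {A, C, D}
read 2: {A, B, C, D}
read 0: {A, B, C, D}
read 2: {A, B, C, D}
read 0: {A, B, C, D}
Final reachable set {A, B, C, D} has 4 states.

4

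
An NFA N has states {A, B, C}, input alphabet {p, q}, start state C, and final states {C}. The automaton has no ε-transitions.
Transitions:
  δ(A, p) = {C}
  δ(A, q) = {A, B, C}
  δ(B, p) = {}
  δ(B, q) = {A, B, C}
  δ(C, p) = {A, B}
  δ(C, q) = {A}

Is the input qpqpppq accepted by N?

Start: {C}
read q: {A}
read p: {C}
read q: {A}
read p: {C}
read p: {A, B}
read p: {C}
read q: {A}
Reachable ∩ accepting = {} — empty.

rejected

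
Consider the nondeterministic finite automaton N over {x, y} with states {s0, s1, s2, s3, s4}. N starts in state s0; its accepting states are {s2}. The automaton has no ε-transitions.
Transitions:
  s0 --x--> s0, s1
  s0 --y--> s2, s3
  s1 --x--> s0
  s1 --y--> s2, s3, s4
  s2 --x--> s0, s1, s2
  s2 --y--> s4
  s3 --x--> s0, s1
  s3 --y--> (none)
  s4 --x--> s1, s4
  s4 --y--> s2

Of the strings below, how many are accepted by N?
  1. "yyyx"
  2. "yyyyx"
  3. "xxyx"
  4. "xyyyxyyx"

"yyyx": accepted
"yyyyx": rejected
"xxyx": accepted
"xyyyxyyx": accepted

3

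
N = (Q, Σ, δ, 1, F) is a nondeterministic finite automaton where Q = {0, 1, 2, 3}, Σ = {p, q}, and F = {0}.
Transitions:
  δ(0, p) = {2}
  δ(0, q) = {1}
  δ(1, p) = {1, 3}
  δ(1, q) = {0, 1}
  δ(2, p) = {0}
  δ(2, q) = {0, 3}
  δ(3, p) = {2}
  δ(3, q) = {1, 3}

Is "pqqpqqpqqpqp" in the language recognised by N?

rejected

Start: {1}
read p: {1, 3}
read q: {0, 1, 3}
read q: {0, 1, 3}
read p: {1, 2, 3}
read q: {0, 1, 3}
read q: {0, 1, 3}
read p: {1, 2, 3}
read q: {0, 1, 3}
read q: {0, 1, 3}
read p: {1, 2, 3}
read q: {0, 1, 3}
read p: {1, 2, 3}
Reachable ∩ accepting = {} — empty.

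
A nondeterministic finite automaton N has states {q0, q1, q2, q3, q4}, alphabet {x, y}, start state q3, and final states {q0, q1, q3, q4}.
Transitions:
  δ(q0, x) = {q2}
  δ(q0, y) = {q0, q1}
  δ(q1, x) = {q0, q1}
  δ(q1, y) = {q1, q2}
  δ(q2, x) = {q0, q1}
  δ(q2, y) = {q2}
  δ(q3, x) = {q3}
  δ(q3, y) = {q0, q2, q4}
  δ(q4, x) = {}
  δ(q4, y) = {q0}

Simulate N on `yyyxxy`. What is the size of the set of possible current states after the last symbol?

3

Start: {q3}
read y: {q0, q2, q4}
read y: {q0, q1, q2}
read y: {q0, q1, q2}
read x: {q0, q1, q2}
read x: {q0, q1, q2}
read y: {q0, q1, q2}
Final reachable set {q0, q1, q2} has 3 states.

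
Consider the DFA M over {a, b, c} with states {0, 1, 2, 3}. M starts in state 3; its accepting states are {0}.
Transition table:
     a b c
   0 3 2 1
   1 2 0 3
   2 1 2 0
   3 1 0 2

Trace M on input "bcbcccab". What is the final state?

3 --b--> 0
0 --c--> 1
1 --b--> 0
0 --c--> 1
1 --c--> 3
3 --c--> 2
2 --a--> 1
1 --b--> 0

0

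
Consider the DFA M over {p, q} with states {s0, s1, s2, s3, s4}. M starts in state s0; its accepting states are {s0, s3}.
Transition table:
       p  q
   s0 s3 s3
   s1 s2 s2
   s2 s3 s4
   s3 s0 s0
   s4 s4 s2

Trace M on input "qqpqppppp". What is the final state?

s3

s0 --q--> s3
s3 --q--> s0
s0 --p--> s3
s3 --q--> s0
s0 --p--> s3
s3 --p--> s0
s0 --p--> s3
s3 --p--> s0
s0 --p--> s3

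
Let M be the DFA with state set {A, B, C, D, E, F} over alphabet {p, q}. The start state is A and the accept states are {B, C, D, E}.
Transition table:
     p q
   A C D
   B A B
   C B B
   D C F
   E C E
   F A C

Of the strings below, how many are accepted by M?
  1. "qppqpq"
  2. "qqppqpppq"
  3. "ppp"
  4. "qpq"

"qppqpq": accepted
"qqppqpppq": accepted
"ppp": rejected
"qpq": accepted

3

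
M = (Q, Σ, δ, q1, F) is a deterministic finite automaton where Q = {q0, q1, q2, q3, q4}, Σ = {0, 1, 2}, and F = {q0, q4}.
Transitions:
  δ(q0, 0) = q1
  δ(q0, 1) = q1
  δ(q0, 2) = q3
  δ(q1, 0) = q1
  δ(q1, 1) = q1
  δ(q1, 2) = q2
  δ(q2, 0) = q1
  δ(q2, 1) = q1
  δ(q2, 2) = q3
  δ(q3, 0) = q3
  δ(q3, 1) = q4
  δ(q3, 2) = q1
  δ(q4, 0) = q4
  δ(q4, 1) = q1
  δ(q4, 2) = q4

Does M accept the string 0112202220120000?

accepted

q1 --0--> q1
q1 --1--> q1
q1 --1--> q1
q1 --2--> q2
q2 --2--> q3
q3 --0--> q3
q3 --2--> q1
q1 --2--> q2
q2 --2--> q3
q3 --0--> q3
q3 --1--> q4
q4 --2--> q4
q4 --0--> q4
q4 --0--> q4
q4 --0--> q4
q4 --0--> q4
End in state q4, which is an accepting state.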